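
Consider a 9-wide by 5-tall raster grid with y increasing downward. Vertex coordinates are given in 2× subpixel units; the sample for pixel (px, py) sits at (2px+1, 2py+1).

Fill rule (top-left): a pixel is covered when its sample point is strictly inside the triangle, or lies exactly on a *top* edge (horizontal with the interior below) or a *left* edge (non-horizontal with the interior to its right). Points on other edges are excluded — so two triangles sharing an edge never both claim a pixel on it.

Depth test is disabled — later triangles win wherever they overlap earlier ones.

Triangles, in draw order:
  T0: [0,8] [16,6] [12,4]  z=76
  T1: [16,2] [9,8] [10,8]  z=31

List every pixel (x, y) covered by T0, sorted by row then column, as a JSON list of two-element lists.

T0:
  2·area = 40  (B↔C swapped to make it positive)
  edge (0, 8)→(12, 4): d=(12,-4) top-left  bias=+0
  edge (12, 4)→(16, 6): d=(4,2) right/bottom  bias=-1
  edge (16, 6)→(0, 8): d=(-16,2) right/bottom  bias=-1
    (7,1)@(15, 3): e=[0,-10,50] → ·  [on edge]
    (4,2)@(9, 5): e=[0,10,30] → █  [on edge]
    (5,2)@(11, 5): e=[8,6,26] → █
    (6,2)@(13, 5): e=[16,2,22] → █
    (7,2)@(15, 5): e=[24,-2,18] → ·
    (1,3)@(3, 7): e=[0,30,10] → █  [on edge]
    (2,3)@(5, 7): e=[8,26,6] → █
    (3,3)@(7, 7): e=[16,22,2] → █
    (4,3)@(9, 7): e=[24,18,-2] → ·
    (5,3)@(11, 7): e=[32,14,-6] → ·
    (6,3)@(13, 7): e=[40,10,-10] → ·
    (1,4)@(3, 9): e=[24,38,-22] → ·
  covered (6 px):
    · · · · · · · · ·
    · · · · · · · · ·
    · · · · █ █ █ · ·
    · █ █ █ · · · · ·
    · · · · · · · · ·
T1:
  2·area = 6  (B↔C swapped to make it positive)
  edge (16, 2)→(10, 8): d=(-6,6) right/bottom  bias=-1
  edge (10, 8)→(9, 8): d=(-1,0) right/bottom  bias=-1
  edge (9, 8)→(16, 2): d=(7,-6) top-left  bias=+0
    (8,0)@(17, 1): e=[0,7,-1] → ·  [on edge]
    (7,1)@(15, 3): e=[0,5,1] → ·  [on edge]
    (6,2)@(13, 5): e=[0,3,3] → ·  [on edge]
    (5,3)@(11, 7): e=[0,1,5] → ·  [on edge]
    (4,4)@(9, 9): e=[0,-1,7] → ·  [on edge]
  covered (0 px):
    · · · · · · · · ·
    · · · · · · · · ·
    · · · · · · · · ·
    · · · · · · · · ·
    · · · · · · · · ·

Answer: [[4,2],[5,2],[6,2],[1,3],[2,3],[3,3]]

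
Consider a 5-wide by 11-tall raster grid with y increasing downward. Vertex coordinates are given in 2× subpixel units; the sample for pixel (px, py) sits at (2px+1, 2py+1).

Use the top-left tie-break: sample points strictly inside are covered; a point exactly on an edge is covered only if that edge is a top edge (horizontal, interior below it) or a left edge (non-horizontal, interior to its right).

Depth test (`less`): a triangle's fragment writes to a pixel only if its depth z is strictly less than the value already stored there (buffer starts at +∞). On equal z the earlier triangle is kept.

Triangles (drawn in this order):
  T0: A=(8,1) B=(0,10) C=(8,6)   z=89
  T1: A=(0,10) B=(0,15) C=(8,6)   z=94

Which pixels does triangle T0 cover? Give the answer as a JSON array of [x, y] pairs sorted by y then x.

T0:
  2·area = 40  (B↔C swapped to make it positive)
  edge (8, 1)→(8, 6): d=(0,5) right/bottom  bias=-1
  edge (8, 6)→(0, 10): d=(-8,4) right/bottom  bias=-1
  edge (0, 10)→(8, 1): d=(8,-9) top-left  bias=+0
    (3,1)@(7, 3): e=[5,28,7] → #
    (4,1)@(9, 3): e=[-5,20,25] → ·
    (2,2)@(5, 5): e=[15,20,5] → #
    (4,2)@(9, 5): e=[-5,4,41] → ·
    (1,3)@(3, 7): e=[25,12,3] → #
    (3,3)@(7, 7): e=[5,-4,39] → ·
    (0,4)@(1, 9): e=[35,4,1] → #
    (1,4)@(3, 9): e=[25,-4,19] → ·
    (2,4)@(5, 9): e=[15,-12,37] → ·
    (0,5)@(1, 11): e=[35,-12,17] → ·
  covered (6 px):
    · · · · ·
    · · · # ·
    · · # # ·
    · # # · ·
    # · · · ·
    · · · · ·
    · · · · ·
    · · · · ·
    · · · · ·
    · · · · ·
    · · · · ·
T1:
  2·area = 40  (B↔C swapped to make it positive)
  edge (0, 10)→(8, 6): d=(8,-4) top-left  bias=+0
  edge (8, 6)→(0, 15): d=(-8,9) right/bottom  bias=-1
  edge (0, 15)→(0, 10): d=(0,-5) top-left  bias=+0
    (3,3)@(7, 7): e=[4,1,35] → #
    (4,3)@(9, 7): e=[12,-17,45] → ·
    (1,4)@(3, 9): e=[4,21,15] → #
    (2,4)@(5, 9): e=[12,3,25] → #
    (3,4)@(7, 9): e=[20,-15,35] → ·
    (0,5)@(1, 11): e=[12,23,5] → #
    (2,5)@(5, 11): e=[28,-13,25] → ·
    (0,6)@(1, 13): e=[28,7,5] → #
    (1,6)@(3, 13): e=[36,-11,15] → ·
    (0,7)@(1, 15): e=[44,-9,5] → ·
  covered (6 px):
    · · · · ·
    · · · · ·
    · · · · ·
    · · · # ·
    · # # · ·
    # # · · ·
    # · · · ·
    · · · · ·
    · · · · ·
    · · · · ·
    · · · · ·

Result: [[3,1],[2,2],[3,2],[1,3],[2,3],[0,4]]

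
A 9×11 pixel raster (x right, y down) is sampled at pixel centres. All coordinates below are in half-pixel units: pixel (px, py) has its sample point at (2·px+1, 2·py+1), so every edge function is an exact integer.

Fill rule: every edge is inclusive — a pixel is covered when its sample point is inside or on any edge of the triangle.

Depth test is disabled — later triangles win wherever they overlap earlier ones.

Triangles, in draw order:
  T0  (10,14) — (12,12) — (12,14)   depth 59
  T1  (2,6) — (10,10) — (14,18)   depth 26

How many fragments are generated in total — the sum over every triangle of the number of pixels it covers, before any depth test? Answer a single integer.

T0:
  2·area = 4
  edge (10, 14)→(12, 12): d=(2,-2) inclusive
  edge (12, 12)→(12, 14): d=(0,2) inclusive
  edge (12, 14)→(10, 14): d=(-2,0) inclusive
    (8,3)@(17, 7): e=[0,-10,14] → ·  [on edge]
    (7,4)@(15, 9): e=[0,-6,10] → ·  [on edge]
    (6,5)@(13, 11): e=[0,-2,6] → ·  [on edge]
    (5,6)@(11, 13): e=[0,2,2] → #  [on edge]
    (6,6)@(13, 13): e=[4,-2,2] → ·
    (4,7)@(9, 15): e=[0,6,-2] → ·  [on edge]
    (5,7)@(11, 15): e=[4,2,-2] → ·
    (3,8)@(7, 17): e=[0,10,-6] → ·  [on edge]
    (2,9)@(5, 19): e=[0,14,-10] → ·  [on edge]
    (1,10)@(3, 21): e=[0,18,-14] → ·  [on edge]
  covered (1 px):
    · · · · · · · · ·
    · · · · · · · · ·
    · · · · · · · · ·
    · · · · · · · · ·
    · · · · · · · · ·
    · · · · · · · · ·
    · · · · · # · · ·
    · · · · · · · · ·
    · · · · · · · · ·
    · · · · · · · · ·
    · · · · · · · · ·
T1:
  2·area = 48
  edge (2, 6)→(10, 10): d=(8,4) inclusive
  edge (10, 10)→(14, 18): d=(4,8) inclusive
  edge (14, 18)→(2, 6): d=(-12,-12) inclusive
    (0,2)@(1, 5): e=[-4,52,0] → ·  [on edge]
    (1,3)@(3, 7): e=[4,44,0] → #  [on edge]
    (2,3)@(5, 7): e=[-4,28,24] → ·
    (1,4)@(3, 9): e=[20,52,-24] → ·
    (2,4)@(5, 9): e=[12,36,0] → #  [on edge]
    (3,4)@(7, 9): e=[4,20,24] → #
    (4,4)@(9, 9): e=[-4,4,48] → ·
    (2,5)@(5, 11): e=[28,44,-24] → ·
    (3,5)@(7, 11): e=[20,28,0] → #  [on edge]
    (4,5)@(9, 11): e=[12,12,24] → #
    (5,5)@(11, 11): e=[4,-4,48] → ·
    (3,6)@(7, 13): e=[36,36,-24] → ·
    (4,6)@(9, 13): e=[28,20,0] → #  [on edge]
    (5,7)@(11, 15): e=[36,12,0] → #  [on edge]
    (6,8)@(13, 17): e=[44,4,0] → #  [on edge]
    (7,9)@(15, 19): e=[52,-4,0] → ·  [on edge]
    (8,10)@(17, 21): e=[60,-12,0] → ·  [on edge]
  covered (9 px):
    · · · · · · · · ·
    · · · · · · · · ·
    · · · · · · · · ·
    · # · · · · · · ·
    · · # # · · · · ·
    · · · # # · · · ·
    · · · · # # · · ·
    · · · · · # · · ·
    · · · · · · # · ·
    · · · · · · · · ·
    · · · · · · · · ·

Answer: 10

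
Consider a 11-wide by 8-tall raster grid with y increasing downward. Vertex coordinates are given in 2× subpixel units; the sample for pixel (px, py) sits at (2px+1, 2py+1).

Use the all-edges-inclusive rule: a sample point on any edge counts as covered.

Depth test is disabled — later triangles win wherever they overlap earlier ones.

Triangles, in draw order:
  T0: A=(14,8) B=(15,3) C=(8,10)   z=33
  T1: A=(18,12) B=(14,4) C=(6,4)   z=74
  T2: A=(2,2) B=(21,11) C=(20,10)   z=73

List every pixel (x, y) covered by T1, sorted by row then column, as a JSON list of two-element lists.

T0:
  2·area = 28  (B↔C swapped to make it positive)
  edge (14, 8)→(8, 10): d=(-6,2) inclusive
  edge (8, 10)→(15, 3): d=(7,-7) inclusive
  edge (15, 3)→(14, 8): d=(-1,5) inclusive
    (8,0)@(17, 1): e=[36,0,-8] → .  [on edge]
    (7,1)@(15, 3): e=[28,0,0] → X  [on edge]
    (8,1)@(17, 3): e=[24,14,-10] → .
    (6,2)@(13, 5): e=[20,0,8] → X  [on edge]
    (7,2)@(15, 5): e=[16,14,-2] → .
    (5,3)@(11, 7): e=[12,0,16] → X  [on edge]
    (7,3)@(15, 7): e=[4,28,-4] → .
    (8,3)@(17, 7): e=[0,42,-14] → .  [on edge]
    (4,4)@(9, 9): e=[4,0,24] → X  [on edge]
    (5,4)@(11, 9): e=[0,14,14] → X  [on edge]
    (6,4)@(13, 9): e=[-4,28,4] → .
    (2,5)@(5, 11): e=[0,-14,42] → .  [on edge]
    (3,5)@(7, 11): e=[-4,0,32] → .  [on edge]
    (2,6)@(5, 13): e=[-12,0,40] → .  [on edge]
    (6,6)@(13, 13): e=[-28,56,0] → .  [on edge]
    (1,7)@(3, 15): e=[-20,0,48] → .  [on edge]
  covered (6 px):
    . . . . . . . . . . .
    . . . . . . . X . . .
    . . . . . . X . . . .
    . . . . . X X . . . .
    . . . . X X . . . . .
    . . . . . . . . . . .
    . . . . . . . . . . .
    . . . . . . . . . . .
T1:
  2·area = 64  (B↔C swapped to make it positive)
  edge (18, 12)→(6, 4): d=(-12,-8) inclusive
  edge (6, 4)→(14, 4): d=(8,0) inclusive
  edge (14, 4)→(18, 12): d=(4,8) inclusive
    (4,2)@(9, 5): e=[12,8,44] → X
    (5,2)@(11, 5): e=[28,8,28] → X
    (6,2)@(13, 5): e=[44,8,12] → X
    (7,2)@(15, 5): e=[60,8,-4] → .
    (4,3)@(9, 7): e=[-12,24,52] → .
    (5,3)@(11, 7): e=[4,24,36] → X
    (7,3)@(15, 7): e=[36,24,4] → X
    (8,3)@(17, 7): e=[52,24,-12] → .
    (5,4)@(11, 9): e=[-20,40,44] → .
    (6,4)@(13, 9): e=[-4,40,28] → .
    (7,4)@(15, 9): e=[12,40,12] → X
    (8,4)@(17, 9): e=[28,40,-4] → .
  covered (8 px):
    . . . . . . . . . . .
    . . . . . . . . . . .
    . . . . X X X . . . .
    . . . . . X X X . . .
    . . . . . . . X . . .
    . . . . . . . . X . .
    . . . . . . . . . . .
    . . . . . . . . . . .
T2:
  2·area = 10  (B↔C swapped to make it positive)
  edge (2, 2)→(20, 10): d=(18,8) inclusive
  edge (20, 10)→(21, 11): d=(1,1) inclusive
  edge (21, 11)→(2, 2): d=(-19,-9) inclusive
    (5,0)@(11, 1): e=[-90,0,100] → .  [on edge]
    (6,1)@(13, 3): e=[-70,0,80] → .  [on edge]
    (7,2)@(15, 5): e=[-50,0,60] → .  [on edge]
    (6,3)@(13, 7): e=[2,4,4] → X
    (7,3)@(15, 7): e=[-14,2,22] → .
    (8,3)@(17, 7): e=[-30,0,40] → .  [on edge]
    (6,4)@(13, 9): e=[38,6,-34] → .
    (8,4)@(17, 9): e=[6,2,2] → X
    (9,4)@(19, 9): e=[-10,0,20] → .  [on edge]
    (8,5)@(17, 11): e=[42,4,-36] → .
    (10,5)@(21, 11): e=[10,0,0] → X  [on edge]
    (10,6)@(21, 13): e=[46,2,-38] → .
  covered (3 px):
    . . . . . . . . . . .
    . . . . . . . . . . .
    . . . . . . . . . . .
    . . . . . . X . . . .
    . . . . . . . . X . .
    . . . . . . . . . . X
    . . . . . . . . . . .
    . . . . . . . . . . .

Final: [[4,2],[5,2],[6,2],[5,3],[6,3],[7,3],[7,4],[8,5]]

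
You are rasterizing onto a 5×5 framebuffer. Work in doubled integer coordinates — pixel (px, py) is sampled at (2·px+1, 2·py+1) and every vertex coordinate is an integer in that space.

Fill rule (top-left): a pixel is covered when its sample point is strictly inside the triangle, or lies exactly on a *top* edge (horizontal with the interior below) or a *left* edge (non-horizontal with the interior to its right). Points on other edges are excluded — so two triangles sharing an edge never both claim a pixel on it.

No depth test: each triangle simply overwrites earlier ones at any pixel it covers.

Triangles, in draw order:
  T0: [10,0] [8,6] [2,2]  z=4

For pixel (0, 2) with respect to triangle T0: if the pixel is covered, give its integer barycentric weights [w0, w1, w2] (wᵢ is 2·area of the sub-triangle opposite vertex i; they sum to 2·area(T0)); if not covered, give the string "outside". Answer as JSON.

T0:
  2·area = 44
  edge (10, 0)→(8, 6): d=(-2,6) right/bottom  bias=-1
  edge (8, 6)→(2, 2): d=(-6,-4) top-left  bias=+0
  edge (2, 2)→(10, 0): d=(8,-2) top-left  bias=+0
    (3,0)@(7, 1): e=[16,26,2] → #
    (4,0)@(9, 1): e=[4,34,6] → #
    (2,1)@(5, 3): e=[24,6,14] → #
    (4,1)@(9, 3): e=[0,22,22] → ·  [on edge]
    (2,2)@(5, 5): e=[20,-6,30] → ·
    (3,2)@(7, 5): e=[8,2,34] → #
    (4,2)@(9, 5): e=[-4,10,38] → ·
    (3,3)@(7, 7): e=[4,-10,50] → ·
    (3,4)@(7, 9): e=[0,-22,66] → ·  [on edge]
  covered (5 px):
    · · · # #
    · · # # ·
    · · · # ·
    · · · · ·
    · · · · ·

Answer: "outside"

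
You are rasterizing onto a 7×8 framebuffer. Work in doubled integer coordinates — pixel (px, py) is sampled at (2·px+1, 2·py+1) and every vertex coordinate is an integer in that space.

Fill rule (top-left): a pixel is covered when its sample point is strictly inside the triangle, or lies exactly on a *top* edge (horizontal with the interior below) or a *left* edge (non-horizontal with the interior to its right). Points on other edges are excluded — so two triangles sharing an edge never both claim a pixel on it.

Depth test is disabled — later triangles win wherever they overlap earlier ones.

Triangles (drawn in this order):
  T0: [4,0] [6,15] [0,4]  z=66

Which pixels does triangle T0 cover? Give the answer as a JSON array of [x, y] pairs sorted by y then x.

T0:
  2·area = 68
  edge (4, 0)→(6, 15): d=(2,15) right/bottom  bias=-1
  edge (6, 15)→(0, 4): d=(-6,-11) top-left  bias=+0
  edge (0, 4)→(4, 0): d=(4,-4) top-left  bias=+0
    (1,0)@(3, 1): e=[17,51,0] → █  [on edge]
    (2,0)@(5, 1): e=[-13,73,8] → ·
    (0,1)@(1, 3): e=[51,17,0] → █  [on edge]
    (2,1)@(5, 3): e=[-9,61,16] → ·
    (0,2)@(1, 5): e=[55,5,8] → █
    (2,2)@(5, 5): e=[-5,49,24] → ·
    (0,3)@(1, 7): e=[59,-7,16] → ·
    (1,3)@(3, 7): e=[29,15,24] → █
    (2,3)@(5, 7): e=[-1,37,32] → ·
    (1,4)@(3, 9): e=[33,3,32] → █
    (2,4)@(5, 9): e=[3,25,40] → █
    (3,4)@(7, 9): e=[-27,47,48] → ·
  covered (10 px):
    · █ · · · · ·
    █ █ · · · · ·
    █ █ · · · · ·
    · █ · · · · ·
    · █ █ · · · ·
    · · █ · · · ·
    · · █ · · · ·
    · · · · · · ·

Final: [[1,0],[0,1],[1,1],[0,2],[1,2],[1,3],[1,4],[2,4],[2,5],[2,6]]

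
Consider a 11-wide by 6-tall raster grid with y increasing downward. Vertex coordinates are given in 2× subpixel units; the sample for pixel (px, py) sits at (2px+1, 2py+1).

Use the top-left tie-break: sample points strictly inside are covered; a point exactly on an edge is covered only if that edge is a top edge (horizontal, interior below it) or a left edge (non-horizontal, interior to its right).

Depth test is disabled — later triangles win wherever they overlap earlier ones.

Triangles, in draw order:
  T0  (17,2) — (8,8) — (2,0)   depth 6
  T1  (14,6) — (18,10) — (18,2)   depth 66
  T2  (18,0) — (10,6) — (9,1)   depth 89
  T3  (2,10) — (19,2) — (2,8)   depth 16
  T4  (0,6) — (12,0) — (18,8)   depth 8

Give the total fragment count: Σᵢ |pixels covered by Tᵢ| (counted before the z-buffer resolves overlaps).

T0:
  2·area = 108
  edge (17, 2)→(8, 8): d=(-9,6) right/bottom  bias=-1
  edge (8, 8)→(2, 0): d=(-6,-8) top-left  bias=+0
  edge (2, 0)→(17, 2): d=(15,2) right/bottom  bias=-1
    (1,0)@(3, 1): e=[93,2,13] → #
    (2,0)@(5, 1): e=[81,18,9] → #
    (3,0)@(7, 1): e=[69,34,5] → #
    (4,0)@(9, 1): e=[57,50,1] → #
    (5,0)@(11, 1): e=[45,66,-3] → ·
    (1,1)@(3, 3): e=[75,-10,43] → ·
    (2,1)@(5, 3): e=[63,6,39] → #
    (5,1)@(11, 3): e=[27,54,27] → #
    (6,1)@(13, 3): e=[15,70,23] → #
    (7,1)@(15, 3): e=[3,86,19] → #
    (8,1)@(17, 3): e=[-9,102,15] → ·
    (2,2)@(5, 5): e=[45,-6,69] → ·
  covered (14 px):
    · # # # # · · · · · ·
    · · # # # # # # · · ·
    · · · # # # · · · · ·
    · · · · # · · · · · ·
    · · · · · · · · · · ·
    · · · · · · · · · · ·
T1:
  2·area = 32  (B↔C swapped to make it positive)
  edge (14, 6)→(18, 2): d=(4,-4) top-left  bias=+0
  edge (18, 2)→(18, 10): d=(0,8) right/bottom  bias=-1
  edge (18, 10)→(14, 6): d=(-4,-4) top-left  bias=+0
    (4,0)@(9, 1): e=[-40,72,0] → ·  [on edge]
    (9,0)@(19, 1): e=[0,-8,40] → ·  [on edge]
    (5,1)@(11, 3): e=[-24,56,0] → ·  [on edge]
    (8,1)@(17, 3): e=[0,8,24] → #  [on edge]
    (9,1)@(19, 3): e=[8,-8,32] → ·
    (6,2)@(13, 5): e=[-8,40,0] → ·  [on edge]
    (7,2)@(15, 5): e=[0,24,8] → #  [on edge]
    (9,2)@(19, 5): e=[16,-8,24] → ·
    (6,3)@(13, 7): e=[0,40,-8] → ·  [on edge]
    (7,3)@(15, 7): e=[8,24,0] → #  [on edge]
    (9,3)@(19, 7): e=[24,-8,16] → ·
    (5,4)@(11, 9): e=[0,56,-24] → ·  [on edge]
    (8,4)@(17, 9): e=[24,8,0] → #  [on edge]
    (4,5)@(9, 11): e=[0,72,-40] → ·  [on edge]
    (9,5)@(19, 11): e=[40,-8,0] → ·  [on edge]
  covered (6 px):
    · · · · · · · · · · ·
    · · · · · · · · # · ·
    · · · · · · · # # · ·
    · · · · · · · # # · ·
    · · · · · · · · # · ·
    · · · · · · · · · · ·
T2:
  2·area = 46
  edge (18, 0)→(10, 6): d=(-8,6) right/bottom  bias=-1
  edge (10, 6)→(9, 1): d=(-1,-5) top-left  bias=+0
  edge (9, 1)→(18, 0): d=(9,-1) top-left  bias=+0
    (4,0)@(9, 1): e=[46,0,0] → #  [on edge]
    (5,0)@(11, 1): e=[34,10,2] → #
    (6,0)@(13, 1): e=[22,20,4] → #
    (7,0)@(15, 1): e=[10,30,6] → #
    (8,0)@(17, 1): e=[-2,40,8] → ·
    (4,1)@(9, 3): e=[30,-2,18] → ·
    (5,1)@(11, 3): e=[18,8,20] → #
    (7,1)@(15, 3): e=[-6,28,24] → ·
    (5,2)@(11, 5): e=[2,6,38] → #
    (6,2)@(13, 5): e=[-10,16,40] → ·
    (5,3)@(11, 7): e=[-14,4,56] → ·
    (5,5)@(11, 11): e=[-46,0,92] → ·  [on edge]
  covered (7 px):
    · · · · # # # # · · ·
    · · · · · # # · · · ·
    · · · · · # · · · · ·
    · · · · · · · · · · ·
    · · · · · · · · · · ·
    · · · · · · · · · · ·
T3:
  2·area = 34  (B↔C swapped to make it positive)
  edge (2, 10)→(2, 8): d=(0,-2) top-left  bias=+0
  edge (2, 8)→(19, 2): d=(17,-6) top-left  bias=+0
  edge (19, 2)→(2, 10): d=(-17,8) right/bottom  bias=-1
    (5,2)@(11, 5): e=[18,3,13] → #
    (6,2)@(13, 5): e=[22,15,-3] → ·
    (2,3)@(5, 7): e=[6,1,27] → #
    (3,3)@(7, 7): e=[10,13,11] → #
    (4,3)@(9, 7): e=[14,25,-5] → ·
    (5,3)@(11, 7): e=[18,37,-21] → ·
    (1,4)@(3, 9): e=[2,23,9] → #
    (2,4)@(5, 9): e=[6,35,-7] → ·
    (3,4)@(7, 9): e=[10,47,-23] → ·
    (1,5)@(3, 11): e=[2,57,-25] → ·
  covered (4 px):
    · · · · · · · · · · ·
    · · · · · · · · · · ·
    · · · · · # · · · · ·
    · · # # · · · · · · ·
    · # · · · · · · · · ·
    · · · · · · · · · · ·
T4:
  2·area = 132
  edge (0, 6)→(12, 0): d=(12,-6) top-left  bias=+0
  edge (12, 0)→(18, 8): d=(6,8) right/bottom  bias=-1
  edge (18, 8)→(0, 6): d=(-18,-2) top-left  bias=+0
    (5,0)@(11, 1): e=[6,14,112] → #
    (6,0)@(13, 1): e=[18,-2,116] → ·
    (3,1)@(7, 3): e=[6,58,68] → #
    (4,1)@(9, 3): e=[18,42,72] → #
    (6,1)@(13, 3): e=[42,10,80] → #
    (7,1)@(15, 3): e=[54,-6,84] → ·
    (1,2)@(3, 5): e=[6,102,24] → #
    (2,2)@(5, 5): e=[18,86,28] → #
    (7,2)@(15, 5): e=[78,6,48] → #
    (8,2)@(17, 5): e=[90,-10,52] → ·
    (1,3)@(3, 7): e=[30,114,-12] → ·
    (2,3)@(5, 7): e=[42,98,-8] → ·
    (4,3)@(9, 7): e=[66,66,0] → #  [on edge]
  covered (17 px):
    · · · · · # · · · · ·
    · · · # # # # · · · ·
    · # # # # # # # · · ·
    · · · · # # # # # · ·
    · · · · · · · · · · ·
    · · · · · · · · · · ·

Result: 48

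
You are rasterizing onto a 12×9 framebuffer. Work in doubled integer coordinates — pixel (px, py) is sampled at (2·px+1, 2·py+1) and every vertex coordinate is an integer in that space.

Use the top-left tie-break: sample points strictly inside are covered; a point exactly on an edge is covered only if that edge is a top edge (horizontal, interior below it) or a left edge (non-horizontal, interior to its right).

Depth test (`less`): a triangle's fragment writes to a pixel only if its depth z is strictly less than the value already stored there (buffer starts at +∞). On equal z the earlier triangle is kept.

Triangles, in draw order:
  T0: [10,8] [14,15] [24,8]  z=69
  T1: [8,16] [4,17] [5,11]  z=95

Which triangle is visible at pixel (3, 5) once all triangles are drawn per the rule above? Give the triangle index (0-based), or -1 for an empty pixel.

T0:
  2·area = 98  (B↔C swapped to make it positive)
  edge (10, 8)→(24, 8): d=(14,0) top-left  bias=+0
  edge (24, 8)→(14, 15): d=(-10,7) right/bottom  bias=-1
  edge (14, 15)→(10, 8): d=(-4,-7) top-left  bias=+0
    (5,4)@(11, 9): e=[14,81,3] → X
    (6,4)@(13, 9): e=[14,67,17] → X
    (7,4)@(15, 9): e=[14,53,31] → X
    (8,4)@(17, 9): e=[14,39,45] → X
    (9,4)@(19, 9): e=[14,25,59] → X
    (10,4)@(21, 9): e=[14,11,73] → X
    (11,4)@(23, 9): e=[14,-3,87] → .
    (5,5)@(11, 11): e=[42,61,-5] → .
    (6,5)@(13, 11): e=[42,47,9] → X
    (10,5)@(21, 11): e=[42,-9,65] → .
    (6,6)@(13, 13): e=[70,27,1] → X
    (8,6)@(17, 13): e=[70,-1,29] → .
  covered (12 px):
    . . . . . . . . . . . .
    . . . . . . . . . . . .
    . . . . . . . . . . . .
    . . . . . . . . . . . .
    . . . . . X X X X X X .
    . . . . . . X X X X . .
    . . . . . . X X . . . .
    . . . . . . . . . . . .
    . . . . . . . . . . . .
T1:
  2·area = 23
  edge (8, 16)→(4, 17): d=(-4,1) right/bottom  bias=-1
  edge (4, 17)→(5, 11): d=(1,-6) top-left  bias=+0
  edge (5, 11)→(8, 16): d=(3,5) right/bottom  bias=-1
    (2,5)@(5, 11): e=[23,0,0] → .  [on edge]
    (2,6)@(5, 13): e=[15,2,6] → X
    (3,6)@(7, 13): e=[13,14,-4] → .
    (2,7)@(5, 15): e=[7,4,12] → X
    (3,7)@(7, 15): e=[5,16,2] → X
    (4,7)@(9, 15): e=[3,28,-8] → .
    (2,8)@(5, 17): e=[-1,6,18] → .
    (3,8)@(7, 17): e=[-3,18,8] → .
  covered (3 px):
    . . . . . . . . . . . .
    . . . . . . . . . . . .
    . . . . . . . . . . . .
    . . . . . . . . . . . .
    . . . . . . . . . . . .
    . . . . . . . . . . . .
    . . X . . . . . . . . .
    . . X X . . . . . . . .
    . . . . . . . . . . . .

Z-buffer (winner per pixel, '.' = empty):
  . . . . . . . . . . . .
  . . . . . . . . . . . .
  . . . . . . . . . . . .
  . . . . . . . . . . . .
  . . . . . 0 0 0 0 0 0 .
  . . . . . . 0 0 0 0 . .
  . . 1 . . . 0 0 . . . .
  . . 1 1 . . . . . . . .
  . . . . . . . . . . . .

Final: -1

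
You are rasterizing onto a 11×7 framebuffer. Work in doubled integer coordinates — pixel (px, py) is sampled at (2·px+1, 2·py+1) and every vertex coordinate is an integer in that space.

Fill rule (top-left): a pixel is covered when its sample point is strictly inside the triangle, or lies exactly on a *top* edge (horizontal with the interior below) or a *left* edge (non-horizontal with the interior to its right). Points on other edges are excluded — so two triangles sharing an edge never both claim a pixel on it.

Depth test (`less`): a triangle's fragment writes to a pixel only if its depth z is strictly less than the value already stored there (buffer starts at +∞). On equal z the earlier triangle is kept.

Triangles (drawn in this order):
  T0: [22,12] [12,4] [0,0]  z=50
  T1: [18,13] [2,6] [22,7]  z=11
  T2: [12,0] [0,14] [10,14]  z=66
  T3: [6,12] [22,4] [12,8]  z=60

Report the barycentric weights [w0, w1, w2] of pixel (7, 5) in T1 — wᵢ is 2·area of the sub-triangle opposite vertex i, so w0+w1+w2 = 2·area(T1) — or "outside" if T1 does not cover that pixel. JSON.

T0:
  2·area = 56  (B↔C swapped to make it positive)
  edge (22, 12)→(0, 0): d=(-22,-12) top-left  bias=+0
  edge (0, 0)→(12, 4): d=(12,4) right/bottom  bias=-1
  edge (12, 4)→(22, 12): d=(10,8) right/bottom  bias=-1
    (1,0)@(3, 1): e=[14,0,42] → ·  [on edge]
    (3,1)@(7, 3): e=[18,8,30] → #
    (4,1)@(9, 3): e=[42,0,14] → ·  [on edge]
    (3,2)@(7, 5): e=[-26,32,50] → ·
    (5,2)@(11, 5): e=[22,16,18] → #
    (6,2)@(13, 5): e=[46,8,2] → #
    (7,2)@(15, 5): e=[70,0,-14] → ·  [on edge]
    (5,3)@(11, 7): e=[-22,40,38] → ·
    (6,3)@(13, 7): e=[2,32,22] → #
    (7,3)@(15, 7): e=[26,24,6] → #
    (8,3)@(17, 7): e=[50,16,-10] → ·
    (10,3)@(21, 7): e=[98,0,-42] → ·  [on edge]
  covered (6 px):
    · · · · · · · · · · ·
    · · · # · · · · · · ·
    · · · · · # # · · · ·
    · · · · · · # # · · ·
    · · · · · · · · # · ·
    · · · · · · · · · · ·
    · · · · · · · · · · ·
T1:
  2·area = 124
  edge (18, 13)→(2, 6): d=(-16,-7) top-left  bias=+0
  edge (2, 6)→(22, 7): d=(20,1) right/bottom  bias=-1
  edge (22, 7)→(18, 13): d=(-4,6) right/bottom  bias=-1
    (2,3)@(5, 7): e=[5,17,102] → #
    (3,3)@(7, 7): e=[19,15,90] → #
    (4,3)@(9, 7): e=[33,13,78] → #
    (5,3)@(11, 7): e=[47,11,66] → #
    (6,3)@(13, 7): e=[61,9,54] → #
    (7,3)@(15, 7): e=[75,7,42] → #
    (8,3)@(17, 7): e=[89,5,30] → #
    (9,3)@(19, 7): e=[103,3,18] → #
    (10,3)@(21, 7): e=[117,1,6] → #
    (2,4)@(5, 9): e=[-27,57,94] → ·
    (3,4)@(7, 9): e=[-13,55,82] → ·
    (4,4)@(9, 9): e=[1,53,70] → #
  covered (18 px):
    · · · · · · · · · · ·
    · · · · · · · · · · ·
    · · · · · · · · · · ·
    · · # # # # # # # # #
    · · · · # # # # # # ·
    · · · · · · · # # # ·
    · · · · · · · · · · ·
T2:
  2·area = 140  (B↔C swapped to make it positive)
  edge (12, 0)→(10, 14): d=(-2,14) right/bottom  bias=-1
  edge (10, 14)→(0, 14): d=(-10,0) right/bottom  bias=-1
  edge (0, 14)→(12, 0): d=(12,-14) top-left  bias=+0
    (5,1)@(11, 3): e=[8,110,22] → #
    (6,1)@(13, 3): e=[-20,110,50] → ·
    (4,2)@(9, 5): e=[32,90,18] → #
    (6,2)@(13, 5): e=[-24,90,74] → ·
    (3,3)@(7, 7): e=[56,70,14] → #
    (5,3)@(11, 7): e=[0,70,70] → ·  [on edge]
    (2,4)@(5, 9): e=[80,50,10] → #
    (5,4)@(11, 9): e=[-4,50,94] → ·
    (1,5)@(3, 11): e=[104,30,6] → #
    (5,5)@(11, 11): e=[-8,30,118] → ·
    (0,6)@(1, 13): e=[128,10,2] → #
    (5,6)@(11, 13): e=[-12,10,142] → ·
  covered (17 px):
    · · · · · · · · · · ·
    · · · · · # · · · · ·
    · · · · # # · · · · ·
    · · · # # · · · · · ·
    · · # # # · · · · · ·
    · # # # # · · · · · ·
    # # # # # · · · · · ·
T3:
  2·area = 16  (B↔C swapped to make it positive)
  edge (6, 12)→(12, 8): d=(6,-4) top-left  bias=+0
  edge (12, 8)→(22, 4): d=(10,-4) top-left  bias=+0
  edge (22, 4)→(6, 12): d=(-16,8) right/bottom  bias=-1
    (7,3)@(15, 7): e=[6,2,8] → #
    (8,3)@(17, 7): e=[14,10,-8] → ·
    (5,4)@(11, 9): e=[2,6,8] → #
    (6,4)@(13, 9): e=[10,14,-8] → ·
    (7,4)@(15, 9): e=[18,22,-24] → ·
    (5,5)@(11, 11): e=[14,26,-24] → ·
  covered (2 px):
    · · · · · · · · · · ·
    · · · · · · · · · · ·
    · · · · · · · · · · ·
    · · · · · · · # · · ·
    · · · · · # · · · · ·
    · · · · · · · · · · ·
    · · · · · · · · · · ·

Final: [87,26,11]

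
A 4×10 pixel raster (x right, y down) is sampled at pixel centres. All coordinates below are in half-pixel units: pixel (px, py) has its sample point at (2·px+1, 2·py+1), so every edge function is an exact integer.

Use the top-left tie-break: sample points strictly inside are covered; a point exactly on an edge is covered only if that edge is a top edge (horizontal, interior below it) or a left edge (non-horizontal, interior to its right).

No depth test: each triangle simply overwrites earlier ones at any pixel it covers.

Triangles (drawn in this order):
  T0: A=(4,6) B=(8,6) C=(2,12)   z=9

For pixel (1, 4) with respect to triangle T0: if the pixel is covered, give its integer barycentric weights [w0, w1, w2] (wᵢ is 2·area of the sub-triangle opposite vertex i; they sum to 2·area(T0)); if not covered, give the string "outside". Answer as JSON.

T0:
  2·area = 24
  edge (4, 6)→(8, 6): d=(4,0) top-left  bias=+0
  edge (8, 6)→(2, 12): d=(-6,6) right/bottom  bias=-1
  edge (2, 12)→(4, 6): d=(2,-6) top-left  bias=+0
    (2,1)@(5, 3): e=[-12,36,0] → ·  [on edge]
    (2,3)@(5, 7): e=[4,12,8] → #
    (3,3)@(7, 7): e=[4,0,20] → ·  [on edge]
    (1,4)@(3, 9): e=[12,12,0] → #  [on edge]
    (2,4)@(5, 9): e=[12,0,12] → ·  [on edge]
    (1,5)@(3, 11): e=[20,0,4] → ·  [on edge]
    (0,6)@(1, 13): e=[28,0,-4] → ·  [on edge]
    (0,7)@(1, 15): e=[36,-12,0] → ·  [on edge]
  covered (2 px):
    · · · ·
    · · · ·
    · · · ·
    · · # ·
    · # · ·
    · · · ·
    · · · ·
    · · · ·
    · · · ·
    · · · ·

Answer: [12,0,12]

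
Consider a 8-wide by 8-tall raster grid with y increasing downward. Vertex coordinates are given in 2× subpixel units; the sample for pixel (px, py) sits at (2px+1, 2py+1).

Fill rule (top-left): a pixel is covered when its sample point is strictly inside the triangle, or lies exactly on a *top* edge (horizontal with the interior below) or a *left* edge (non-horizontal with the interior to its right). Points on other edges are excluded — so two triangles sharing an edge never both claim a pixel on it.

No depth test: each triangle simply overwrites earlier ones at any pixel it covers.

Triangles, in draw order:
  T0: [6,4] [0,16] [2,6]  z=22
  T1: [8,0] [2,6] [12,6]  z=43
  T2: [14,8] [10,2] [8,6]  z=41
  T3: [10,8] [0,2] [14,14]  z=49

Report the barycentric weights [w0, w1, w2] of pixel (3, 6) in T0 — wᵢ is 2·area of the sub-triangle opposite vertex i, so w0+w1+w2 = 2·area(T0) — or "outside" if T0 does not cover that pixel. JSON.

T0:
  2·area = 36
  edge (6, 4)→(0, 16): d=(-6,12) right/bottom  bias=-1
  edge (0, 16)→(2, 6): d=(2,-10) top-left  bias=+0
  edge (2, 6)→(6, 4): d=(4,-2) top-left  bias=+0
    (1,0)@(3, 1): e=[54,0,-18] → .  [on edge]
    (2,2)@(5, 5): e=[6,28,2] → X
    (3,2)@(7, 5): e=[-18,48,6] → .
    (1,3)@(3, 7): e=[18,12,6] → X
    (2,3)@(5, 7): e=[-6,32,10] → .
    (1,4)@(3, 9): e=[6,16,14] → X
    (2,4)@(5, 9): e=[-18,36,18] → .
    (0,5)@(1, 11): e=[18,0,18] → X  [on edge]
    (1,5)@(3, 11): e=[-6,20,22] → .
    (0,6)@(1, 13): e=[6,4,26] → X
    (1,6)@(3, 13): e=[-18,24,30] → .
    (0,7)@(1, 15): e=[-6,8,34] → .
  covered (5 px):
    . . . . . . . .
    . . . . . . . .
    . . X . . . . .
    . X . . . . . .
    . X . . . . . .
    X . . . . . . .
    X . . . . . . .
    . . . . . . . .
T1:
  2·area = 60  (B↔C swapped to make it positive)
  edge (8, 0)→(12, 6): d=(4,6) right/bottom  bias=-1
  edge (12, 6)→(2, 6): d=(-10,0) right/bottom  bias=-1
  edge (2, 6)→(8, 0): d=(6,-6) top-left  bias=+0
    (3,0)@(7, 1): e=[10,50,0] → X  [on edge]
    (4,0)@(9, 1): e=[-2,50,12] → .
    (2,1)@(5, 3): e=[30,30,0] → X  [on edge]
    (4,1)@(9, 3): e=[6,30,24] → X
    (5,1)@(11, 3): e=[-6,30,36] → .
    (1,2)@(3, 5): e=[50,10,0] → X  [on edge]
    (5,2)@(11, 5): e=[2,10,48] → X
    (6,2)@(13, 5): e=[-10,10,60] → .
    (0,3)@(1, 7): e=[70,-10,0] → .  [on edge]
    (1,3)@(3, 7): e=[58,-10,12] → .
    (2,3)@(5, 7): e=[46,-10,24] → .
    (3,3)@(7, 7): e=[34,-10,36] → .
  covered (9 px):
    . . . X . . . .
    . . X X X . . .
    . X X X X X . .
    . . . . . . . .
    . . . . . . . .
    . . . . . . . .
    . . . . . . . .
    . . . . . . . .
T2:
  2·area = 28  (B↔C swapped to make it positive)
  edge (14, 8)→(8, 6): d=(-6,-2) top-left  bias=+0
  edge (8, 6)→(10, 2): d=(2,-4) top-left  bias=+0
  edge (10, 2)→(14, 8): d=(4,6) right/bottom  bias=-1
    (2,2)@(5, 5): e=[0,-14,42] → .  [on edge]
    (4,2)@(9, 5): e=[8,2,18] → X
    (5,2)@(11, 5): e=[12,10,6] → X
    (6,2)@(13, 5): e=[16,18,-6] → .
    (4,3)@(9, 7): e=[-4,6,26] → .
    (5,3)@(11, 7): e=[0,14,14] → X  [on edge]
    (6,3)@(13, 7): e=[4,22,2] → X
    (7,3)@(15, 7): e=[8,30,-10] → .
    (5,4)@(11, 9): e=[-12,18,22] → .
    (6,4)@(13, 9): e=[-8,26,10] → .
  covered (4 px):
    . . . . . . . .
    . . . . . . . .
    . . . . X X . .
    . . . . . X X .
    . . . . . . . .
    . . . . . . . .
    . . . . . . . .
    . . . . . . . .
T3:
  2·area = 36  (B↔C swapped to make it positive)
  edge (10, 8)→(14, 14): d=(4,6) right/bottom  bias=-1
  edge (14, 14)→(0, 2): d=(-14,-12) top-left  bias=+0
  edge (0, 2)→(10, 8): d=(10,6) right/bottom  bias=-1
    (2,2)@(5, 5): e=[18,18,0] → .  [on edge]
    (3,3)@(7, 7): e=[14,14,8] → X
    (4,3)@(9, 7): e=[2,38,-4] → .
    (3,4)@(7, 9): e=[22,-14,28] → .
    (4,4)@(9, 9): e=[10,10,16] → X
    (5,4)@(11, 9): e=[-2,34,4] → .
    (4,5)@(9, 11): e=[18,-18,36] → .
    (5,5)@(11, 11): e=[6,6,24] → X
    (6,5)@(13, 11): e=[-6,30,12] → .
    (7,5)@(15, 11): e=[-18,54,0] → .  [on edge]
    (5,6)@(11, 13): e=[14,-22,44] → .
    (6,6)@(13, 13): e=[2,2,32] → X
  covered (4 px):
    . . . . . . . .
    . . . . . . . .
    . . . . . . . .
    . . . X . . . .
    . . . . X . . .
    . . . . . X . .
    . . . . . . X .
    . . . . . . . .

Result: "outside"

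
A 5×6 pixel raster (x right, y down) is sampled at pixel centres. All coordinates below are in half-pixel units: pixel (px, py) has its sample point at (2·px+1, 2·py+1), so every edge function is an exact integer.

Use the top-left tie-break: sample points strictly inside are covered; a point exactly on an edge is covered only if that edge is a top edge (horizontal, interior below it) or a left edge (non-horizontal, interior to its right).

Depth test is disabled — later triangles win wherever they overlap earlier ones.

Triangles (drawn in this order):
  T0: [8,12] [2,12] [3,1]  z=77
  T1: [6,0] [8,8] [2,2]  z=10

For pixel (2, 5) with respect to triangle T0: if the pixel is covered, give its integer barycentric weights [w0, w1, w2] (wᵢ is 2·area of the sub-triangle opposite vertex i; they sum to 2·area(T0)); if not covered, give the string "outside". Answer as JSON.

T0:
  2·area = 66
  edge (8, 12)→(2, 12): d=(-6,0) right/bottom  bias=-1
  edge (2, 12)→(3, 1): d=(1,-11) top-left  bias=+0
  edge (3, 1)→(8, 12): d=(5,11) right/bottom  bias=-1
    (1,0)@(3, 1): e=[66,0,0] → ·  [on edge]
    (1,1)@(3, 3): e=[54,2,10] → #
    (2,1)@(5, 3): e=[54,24,-12] → ·
    (1,2)@(3, 5): e=[42,4,20] → #
    (2,2)@(5, 5): e=[42,26,-2] → ·
    (1,3)@(3, 7): e=[30,6,30] → #
    (2,3)@(5, 7): e=[30,28,8] → #
    (3,3)@(7, 7): e=[30,50,-14] → ·
    (1,4)@(3, 9): e=[18,8,40] → #
    (3,4)@(7, 9): e=[18,52,-4] → ·
    (1,5)@(3, 11): e=[6,10,50] → #
    (3,5)@(7, 11): e=[6,54,6] → #
  covered (9 px):
    · · · · ·
    · # · · ·
    · # · · ·
    · # # · ·
    · # # · ·
    · # # # ·
T1:
  2·area = 36
  edge (6, 0)→(8, 8): d=(2,8) right/bottom  bias=-1
  edge (8, 8)→(2, 2): d=(-6,-6) top-left  bias=+0
  edge (2, 2)→(6, 0): d=(4,-2) top-left  bias=+0
    (0,0)@(1, 1): e=[42,0,-6] → ·  [on edge]
    (2,0)@(5, 1): e=[10,24,2] → #
    (3,0)@(7, 1): e=[-6,36,6] → ·
    (1,1)@(3, 3): e=[30,0,6] → #  [on edge]
    (3,1)@(7, 3): e=[-2,24,14] → ·
    (1,2)@(3, 5): e=[34,-12,14] → ·
    (2,2)@(5, 5): e=[18,0,18] → #  [on edge]
    (3,2)@(7, 5): e=[2,12,22] → #
    (4,2)@(9, 5): e=[-14,24,26] → ·
    (2,3)@(5, 7): e=[22,-12,26] → ·
    (3,3)@(7, 7): e=[6,0,30] → #  [on edge]
    (4,3)@(9, 7): e=[-10,12,34] → ·
    (4,4)@(9, 9): e=[-6,0,42] → ·  [on edge]
  covered (6 px):
    · · # · ·
    · # # · ·
    · · # # ·
    · · · # ·
    · · · · ·
    · · · · ·

Answer: [32,28,6]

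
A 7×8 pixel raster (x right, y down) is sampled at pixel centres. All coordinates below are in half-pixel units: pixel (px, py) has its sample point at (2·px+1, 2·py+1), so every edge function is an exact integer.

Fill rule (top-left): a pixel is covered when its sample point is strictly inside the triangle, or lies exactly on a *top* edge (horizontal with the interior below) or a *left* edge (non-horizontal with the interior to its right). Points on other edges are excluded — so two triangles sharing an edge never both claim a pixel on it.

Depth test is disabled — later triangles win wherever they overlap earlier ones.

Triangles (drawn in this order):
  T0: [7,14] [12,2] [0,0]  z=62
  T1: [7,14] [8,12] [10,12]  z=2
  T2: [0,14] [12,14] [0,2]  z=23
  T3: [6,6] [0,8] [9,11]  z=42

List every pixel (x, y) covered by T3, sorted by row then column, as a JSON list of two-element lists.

T0:
  2·area = 154  (B↔C swapped to make it positive)
  edge (7, 14)→(0, 0): d=(-7,-14) top-left  bias=+0
  edge (0, 0)→(12, 2): d=(12,2) right/bottom  bias=-1
  edge (12, 2)→(7, 14): d=(-5,12) right/bottom  bias=-1
    (0,0)@(1, 1): e=[7,10,137] → █
    (1,0)@(3, 1): e=[35,6,113] → █
    (2,0)@(5, 1): e=[63,2,89] → █
    (3,0)@(7, 1): e=[91,-2,65] → ·
    (0,1)@(1, 3): e=[-7,34,127] → ·
    (1,1)@(3, 3): e=[21,30,103] → █
    (3,1)@(7, 3): e=[77,22,55] → █
    (4,1)@(9, 3): e=[105,18,31] → █
    (5,1)@(11, 3): e=[133,14,7] → █
    (6,1)@(13, 3): e=[161,10,-17] → ·
    (1,2)@(3, 5): e=[7,54,93] → █
    (5,2)@(11, 5): e=[119,38,-3] → ·
  covered (20 px):
    █ █ █ · · · ·
    · █ █ █ █ █ ·
    · █ █ █ █ · ·
    · · █ █ █ · ·
    · · █ █ █ · ·
    · · · █ · · ·
    · · · █ · · ·
    · · · · · · ·
T1:
  2·area = 4
  edge (7, 14)→(8, 12): d=(1,-2) top-left  bias=+0
  edge (8, 12)→(10, 12): d=(2,0) top-left  bias=+0
  edge (10, 12)→(7, 14): d=(-3,2) right/bottom  bias=-1
  covered (0 px):
    · · · · · · ·
    · · · · · · ·
    · · · · · · ·
    · · · · · · ·
    · · · · · · ·
    · · · · · · ·
    · · · · · · ·
    · · · · · · ·
T2:
  2·area = 144  (B↔C swapped to make it positive)
  edge (0, 14)→(0, 2): d=(0,-12) top-left  bias=+0
  edge (0, 2)→(12, 14): d=(12,12) right/bottom  bias=-1
  edge (12, 14)→(0, 14): d=(-12,0) right/bottom  bias=-1
    (0,1)@(1, 3): e=[12,0,132] → ·  [on edge]
    (0,2)@(1, 5): e=[12,24,108] → █
    (1,2)@(3, 5): e=[36,0,108] → ·  [on edge]
    (0,3)@(1, 7): e=[12,48,84] → █
    (1,3)@(3, 7): e=[36,24,84] → █
    (2,3)@(5, 7): e=[60,0,84] → ·  [on edge]
    (0,4)@(1, 9): e=[12,72,60] → █
    (2,4)@(5, 9): e=[60,24,60] → █
    (3,4)@(7, 9): e=[84,0,60] → ·  [on edge]
    (0,5)@(1, 11): e=[12,96,36] → █
    (3,5)@(7, 11): e=[84,24,36] → █
    (4,5)@(9, 11): e=[108,0,36] → ·  [on edge]
    (5,6)@(11, 13): e=[132,0,12] → ·  [on edge]
    (6,7)@(13, 15): e=[156,0,-12] → ·  [on edge]
  covered (15 px):
    · · · · · · ·
    · · · · · · ·
    █ · · · · · ·
    █ █ · · · · ·
    █ █ █ · · · ·
    █ █ █ █ · · ·
    █ █ █ █ █ · ·
    · · · · · · ·
T3:
  2·area = 36  (B↔C swapped to make it positive)
  edge (6, 6)→(9, 11): d=(3,5) right/bottom  bias=-1
  edge (9, 11)→(0, 8): d=(-9,-3) top-left  bias=+0
  edge (0, 8)→(6, 6): d=(6,-2) top-left  bias=+0
    (1,0)@(3, 1): e=[0,72,-36] → ·  [on edge]
    (4,2)@(9, 5): e=[-18,54,0] → ·  [on edge]
    (1,3)@(3, 7): e=[18,18,0] → █  [on edge]
    (2,3)@(5, 7): e=[8,24,4] → █
    (3,3)@(7, 7): e=[-2,30,8] → ·
    (1,4)@(3, 9): e=[24,0,12] → █  [on edge]
    (3,4)@(7, 9): e=[4,12,20] → █
    (4,4)@(9, 9): e=[-6,18,24] → ·
    (1,5)@(3, 11): e=[30,-18,24] → ·
    (2,5)@(5, 11): e=[20,-12,28] → ·
    (3,5)@(7, 11): e=[10,-6,32] → ·
    (4,5)@(9, 11): e=[0,0,36] → ·  [on edge]
  covered (5 px):
    · · · · · · ·
    · · · · · · ·
    · · · · · · ·
    · █ █ · · · ·
    · █ █ █ · · ·
    · · · · · · ·
    · · · · · · ·
    · · · · · · ·

Final: [[1,3],[2,3],[1,4],[2,4],[3,4]]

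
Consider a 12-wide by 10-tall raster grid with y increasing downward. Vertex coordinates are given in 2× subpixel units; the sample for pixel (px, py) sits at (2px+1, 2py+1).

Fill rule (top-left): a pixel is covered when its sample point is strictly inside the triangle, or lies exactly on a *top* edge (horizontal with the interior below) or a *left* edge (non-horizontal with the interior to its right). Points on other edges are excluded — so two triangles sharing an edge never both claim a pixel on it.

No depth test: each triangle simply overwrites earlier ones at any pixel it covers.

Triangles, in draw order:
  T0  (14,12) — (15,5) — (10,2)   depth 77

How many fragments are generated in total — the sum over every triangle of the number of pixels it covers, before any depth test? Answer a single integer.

T0:
  2·area = 38  (B↔C swapped to make it positive)
  edge (14, 12)→(10, 2): d=(-4,-10) top-left  bias=+0
  edge (10, 2)→(15, 5): d=(5,3) right/bottom  bias=-1
  edge (15, 5)→(14, 12): d=(-1,7) right/bottom  bias=-1
    (5,1)@(11, 3): e=[6,2,30] → X
    (6,1)@(13, 3): e=[26,-4,16] → .
    (5,2)@(11, 5): e=[-2,12,28] → .
    (6,2)@(13, 5): e=[18,6,14] → X
    (7,2)@(15, 5): e=[38,0,0] → .  [on edge]
    (6,3)@(13, 7): e=[10,16,12] → X
    (7,3)@(15, 7): e=[30,10,-2] → .
    (6,4)@(13, 9): e=[2,26,10] → X
    (7,4)@(15, 9): e=[22,20,-4] → .
    (6,5)@(13, 11): e=[-6,36,8] → .
    (6,9)@(13, 19): e=[-38,76,0] → .  [on edge]
  covered (4 px):
    . . . . . . . . . . . .
    . . . . . X . . . . . .
    . . . . . . X . . . . .
    . . . . . . X . . . . .
    . . . . . . X . . . . .
    . . . . . . . . . . . .
    . . . . . . . . . . . .
    . . . . . . . . . . . .
    . . . . . . . . . . . .
    . . . . . . . . . . . .

Final: 4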